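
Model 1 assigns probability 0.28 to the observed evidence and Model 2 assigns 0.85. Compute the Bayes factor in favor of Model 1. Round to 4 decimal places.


BF = P(data|M1) / P(data|M2)
= 0.28 / 0.85 = 0.3294

0.3294


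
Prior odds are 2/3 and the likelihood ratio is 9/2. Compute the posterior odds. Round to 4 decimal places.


Posterior odds = prior odds * likelihood ratio
= (2/3) * (9/2)
= 18 / 6
= 3.0

3.0


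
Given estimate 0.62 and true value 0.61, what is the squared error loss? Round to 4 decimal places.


Squared error = (estimate - true)^2
Difference = 0.01
Loss = 0.01^2 = 0.0001

0.0001


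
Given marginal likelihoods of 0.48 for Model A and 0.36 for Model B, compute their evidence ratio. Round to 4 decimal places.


Ratio = ML(A) / ML(B) = 0.48/0.36
= 1.3333

1.3333


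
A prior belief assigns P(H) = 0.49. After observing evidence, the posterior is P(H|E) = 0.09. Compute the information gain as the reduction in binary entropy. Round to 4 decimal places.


H(prior) = -0.49*log2(0.49) - 0.51*log2(0.51)
= 0.9997
H(post) = -0.09*log2(0.09) - 0.91*log2(0.91)
= 0.4365
IG = 0.9997 - 0.4365 = 0.5632

0.5632


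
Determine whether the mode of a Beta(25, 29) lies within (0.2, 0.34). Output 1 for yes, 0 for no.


First find the mode: (a-1)/(a+b-2) = 0.4615
Is 0.4615 in (0.2, 0.34)? 0

0


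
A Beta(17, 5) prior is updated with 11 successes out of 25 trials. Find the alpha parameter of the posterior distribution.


In the Beta-Binomial conjugate update:
alpha_post = alpha_prior + successes
= 17 + 11
= 28

28


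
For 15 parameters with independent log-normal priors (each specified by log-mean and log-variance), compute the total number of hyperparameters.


A log-normal prior has 2 hyperparameters per parameter.
Total = 15 * 2 = 30

30


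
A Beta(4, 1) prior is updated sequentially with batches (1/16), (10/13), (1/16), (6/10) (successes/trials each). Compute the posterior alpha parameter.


Sequential conjugate updating is equivalent to a single batch update.
Total successes across all batches = 18
alpha_posterior = alpha_prior + total_successes = 4 + 18
= 22

22


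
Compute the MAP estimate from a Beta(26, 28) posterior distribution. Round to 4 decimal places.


MAP = mode of Beta distribution
= (alpha - 1)/(alpha + beta - 2)
= (26-1)/(26+28-2)
= 25/52 = 0.4808

0.4808


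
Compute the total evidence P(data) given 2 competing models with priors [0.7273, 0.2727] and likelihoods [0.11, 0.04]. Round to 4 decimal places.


Marginal likelihood = sum P(model_i) * P(data|model_i)
Model 1: 0.7273 * 0.11 = 0.08
Model 2: 0.2727 * 0.04 = 0.0109
Total = 0.0909

0.0909


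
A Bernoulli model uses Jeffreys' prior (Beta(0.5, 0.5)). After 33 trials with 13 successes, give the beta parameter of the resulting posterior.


Posterior = Beta(prior_alpha + successes, prior_beta + failures)
= Beta(0.5 + 13, 0.5 + 20)
Posterior beta = 0.5 + (n - k) = 0.5 + 20 = 20.5

20.5


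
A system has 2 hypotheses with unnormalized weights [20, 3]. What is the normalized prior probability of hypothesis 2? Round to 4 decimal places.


The normalized prior is the weight divided by the total.
Total weight = 23
P(H2) = 3 / 23 = 0.1304

0.1304


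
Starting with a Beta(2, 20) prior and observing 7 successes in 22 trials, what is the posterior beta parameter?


Posterior beta = prior beta + failures
Failures = 22 - 7 = 15
beta_post = 20 + 15 = 35

35


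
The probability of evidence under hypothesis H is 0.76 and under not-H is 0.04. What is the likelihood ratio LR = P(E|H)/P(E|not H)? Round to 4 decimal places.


LR = 0.76 / 0.04
= 19.0

19.0


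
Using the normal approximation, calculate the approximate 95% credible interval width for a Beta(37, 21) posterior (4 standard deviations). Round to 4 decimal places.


Var(Beta) = 37*21/(58^2 * 59) = 0.0039
SD = 0.0626
Width ~ 4*SD = 0.2503

0.2503


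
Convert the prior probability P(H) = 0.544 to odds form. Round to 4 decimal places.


P(not H) = 1 - 0.544 = 0.456
Odds = 0.544 / 0.456 = 1.193

1.193


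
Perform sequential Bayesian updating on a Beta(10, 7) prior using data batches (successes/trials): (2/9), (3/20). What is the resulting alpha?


Accumulate successes: 5
Posterior alpha = prior alpha + sum of successes
= 10 + 5 = 15

15


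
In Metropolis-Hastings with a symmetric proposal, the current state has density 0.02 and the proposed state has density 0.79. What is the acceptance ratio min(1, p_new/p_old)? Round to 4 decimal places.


Ratio = p_new / p_old = 0.79 / 0.02 = 39.5
Acceptance = min(1, 39.5) = 1.0

1.0


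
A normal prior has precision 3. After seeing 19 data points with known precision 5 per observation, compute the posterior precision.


In the conjugate normal model, precisions add:
tau_posterior = tau_prior + n * tau_data
= 3 + 19*5 = 98

98


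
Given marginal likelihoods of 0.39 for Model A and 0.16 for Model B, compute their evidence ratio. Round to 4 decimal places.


Ratio = ML(A) / ML(B) = 0.39/0.16
= 2.4375

2.4375


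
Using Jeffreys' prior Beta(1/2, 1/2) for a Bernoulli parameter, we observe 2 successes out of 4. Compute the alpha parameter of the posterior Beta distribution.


Conjugate update: Beta(0.5 + k, 0.5 + n - k).
k = 2, n - k = 2
Posterior alpha = 0.5 + k = 0.5 + 2 = 2.5

2.5


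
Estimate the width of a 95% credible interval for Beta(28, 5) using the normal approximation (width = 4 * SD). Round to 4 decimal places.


For Beta(a,b): Var = ab/((a+b)^2(a+b+1))
Var = 0.0038, SD = 0.0615
Approximate 95% CI width = 4 * 0.0615 = 0.246

0.246


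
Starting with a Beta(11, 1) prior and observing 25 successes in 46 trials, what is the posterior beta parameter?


Posterior beta = prior beta + failures
Failures = 46 - 25 = 21
beta_post = 1 + 21 = 22

22


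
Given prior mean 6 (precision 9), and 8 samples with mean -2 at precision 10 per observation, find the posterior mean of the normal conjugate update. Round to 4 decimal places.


The posterior mean is a precision-weighted average of prior and data.
Post. prec. = 9 + 80 = 89
Post. mean = (54 + -160)/89 = -106/89 = -1.191

-1.191


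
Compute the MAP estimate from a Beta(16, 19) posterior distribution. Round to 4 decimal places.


MAP = mode of Beta distribution
= (alpha - 1)/(alpha + beta - 2)
= (16-1)/(16+19-2)
= 15/33 = 0.4545

0.4545


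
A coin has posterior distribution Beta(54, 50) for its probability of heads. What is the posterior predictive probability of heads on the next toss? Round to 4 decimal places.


Posterior predictive = E[theta] = alpha/(alpha+beta)
= 54/104
= 0.5192

0.5192


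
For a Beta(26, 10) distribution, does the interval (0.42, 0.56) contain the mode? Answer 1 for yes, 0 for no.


Mode of Beta(a,b) = (a-1)/(a+b-2)
= (26-1)/(26+10-2) = 0.7353
Check: 0.42 <= 0.7353 <= 0.56?
Result: 0

0


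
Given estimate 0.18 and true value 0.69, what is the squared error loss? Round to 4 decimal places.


Squared error = (estimate - true)^2
Difference = -0.51
Loss = -0.51^2 = 0.2601

0.2601


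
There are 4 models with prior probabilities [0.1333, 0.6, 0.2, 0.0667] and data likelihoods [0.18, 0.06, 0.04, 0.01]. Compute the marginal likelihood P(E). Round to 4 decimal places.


P(E) = sum over models of P(M_i) * P(E|M_i)
= 0.1333*0.18 + 0.6*0.06 + 0.2*0.04 + 0.0667*0.01
= 0.0687

0.0687


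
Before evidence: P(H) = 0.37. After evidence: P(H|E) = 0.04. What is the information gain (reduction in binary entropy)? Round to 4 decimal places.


Prior entropy = 0.9507
Posterior entropy = 0.2423
Information gain = 0.9507 - 0.2423 = 0.7084

0.7084


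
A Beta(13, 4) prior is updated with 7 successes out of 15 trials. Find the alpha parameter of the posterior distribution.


In the Beta-Binomial conjugate update:
alpha_post = alpha_prior + successes
= 13 + 7
= 20

20


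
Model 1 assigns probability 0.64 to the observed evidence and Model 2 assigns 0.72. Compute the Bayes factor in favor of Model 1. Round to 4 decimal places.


BF = P(data|M1) / P(data|M2)
= 0.64 / 0.72 = 0.8889

0.8889


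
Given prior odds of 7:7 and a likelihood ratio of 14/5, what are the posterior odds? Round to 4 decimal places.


Posterior odds = prior odds * LR
Prior odds = 7/7 = 1.0
LR = 14/5 = 2.8
Posterior odds = 1.0 * 2.8 = 2.8

2.8


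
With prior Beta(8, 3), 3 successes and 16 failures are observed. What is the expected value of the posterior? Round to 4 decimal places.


Posterior = Beta(11, 19)
E[theta] = alpha/(alpha+beta)
= 11/30 = 0.3667

0.3667


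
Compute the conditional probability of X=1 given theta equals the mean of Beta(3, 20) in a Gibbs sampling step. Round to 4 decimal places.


Mean of Beta(3, 20) = 0.1304
P(X=1 | theta=0.1304) = 0.1304

0.1304


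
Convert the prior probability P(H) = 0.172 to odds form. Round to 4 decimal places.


P(not H) = 1 - 0.172 = 0.828
Odds = 0.172 / 0.828 = 0.2077

0.2077


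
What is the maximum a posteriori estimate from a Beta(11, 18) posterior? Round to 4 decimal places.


The MAP estimate equals the mode of the distribution.
Mode of Beta(a,b) = (a-1)/(a+b-2)
= 10/27
= 0.3704

0.3704


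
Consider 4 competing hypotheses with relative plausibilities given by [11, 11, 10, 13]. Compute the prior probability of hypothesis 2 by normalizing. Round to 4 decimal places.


Sum of weights = 11 + 11 + 10 + 13 = 45
Normalized prior for H2 = 11 / 45
= 0.2444

0.2444


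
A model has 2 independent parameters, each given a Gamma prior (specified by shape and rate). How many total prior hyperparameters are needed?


Each Gamma prior needs 2 hyperparameters (shape and rate).
Total = 2 * 2 = 4

4


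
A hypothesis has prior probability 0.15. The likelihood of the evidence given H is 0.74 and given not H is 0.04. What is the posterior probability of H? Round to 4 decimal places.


Using Bayes' theorem:
P(E) = 0.15 * 0.74 + 0.85 * 0.04
P(E) = 0.145
P(H|E) = (0.15 * 0.74) / 0.145 = 0.7655

0.7655


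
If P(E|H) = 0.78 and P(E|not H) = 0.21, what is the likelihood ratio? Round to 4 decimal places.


Likelihood ratio = P(E|H) / P(E|not H)
= 0.78 / 0.21
= 3.7143

3.7143


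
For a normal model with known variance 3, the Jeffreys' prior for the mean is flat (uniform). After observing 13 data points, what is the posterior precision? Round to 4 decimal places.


Jeffreys' prior for normal mean (known variance) is flat.
Prior precision = 0.
Posterior precision = prior_prec + n/sigma^2 = 0 + 13/3
= 4.3333

4.3333


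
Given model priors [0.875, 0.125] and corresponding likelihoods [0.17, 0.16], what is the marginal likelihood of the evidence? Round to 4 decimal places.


P(E) = sum_i P(M_i) P(E|M_i)
= 0.1488 + 0.02
= 0.1688

0.1688


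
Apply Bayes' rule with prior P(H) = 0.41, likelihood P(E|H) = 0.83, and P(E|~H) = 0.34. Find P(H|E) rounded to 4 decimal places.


Step 1: Compute marginal P(E) = P(E|H)P(H) + P(E|~H)P(~H)
= 0.83*0.41 + 0.34*0.59 = 0.5409
Step 2: P(H|E) = P(E|H)P(H)/P(E) = 0.3403/0.5409
= 0.6291

0.6291


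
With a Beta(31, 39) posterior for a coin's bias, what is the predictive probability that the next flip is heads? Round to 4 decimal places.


The predictive probability equals the posterior mean.
P(next = heads) = alpha / (alpha + beta)
= 31 / 70 = 0.4429

0.4429


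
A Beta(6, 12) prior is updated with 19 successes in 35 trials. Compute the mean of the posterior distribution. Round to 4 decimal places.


After update: Beta(25, 28)
Mean = 25 / (25 + 28) = 25 / 53
= 0.4717

0.4717


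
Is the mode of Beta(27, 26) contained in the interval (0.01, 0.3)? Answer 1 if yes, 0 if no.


Mode = (a-1)/(a+b-2) = 26/51 = 0.5098
Interval: (0.01, 0.3)
Contains mode? 0

0


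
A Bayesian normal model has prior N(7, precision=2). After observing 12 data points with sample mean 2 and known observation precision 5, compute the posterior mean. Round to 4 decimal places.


Posterior mean = (prior_precision * prior_mean + n * data_precision * data_mean) / (prior_precision + n * data_precision)
Numerator = 2*7 + 12*5*2 = 134
Denominator = 2 + 12*5 = 62
Posterior mean = 2.1613

2.1613


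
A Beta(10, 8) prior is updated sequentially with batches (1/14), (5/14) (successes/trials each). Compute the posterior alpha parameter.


Sequential conjugate updating is equivalent to a single batch update.
Total successes across all batches = 6
alpha_posterior = alpha_prior + total_successes = 10 + 6
= 16

16


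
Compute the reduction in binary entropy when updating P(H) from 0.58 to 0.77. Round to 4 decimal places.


H_before = -p*log2(p) - (1-p)*log2(1-p) for p=0.58: 0.9815
H_after for p=0.77: 0.778
Reduction = 0.9815 - 0.778 = 0.2034

0.2034


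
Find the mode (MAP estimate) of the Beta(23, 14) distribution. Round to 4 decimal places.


For Beta(a,b) with a,b > 1:
Mode = (a-1)/(a+b-2) = (23-1)/(37-2)
= 22/35 = 0.6286

0.6286


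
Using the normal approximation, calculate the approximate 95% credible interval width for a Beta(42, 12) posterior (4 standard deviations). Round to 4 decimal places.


Var(Beta) = 42*12/(54^2 * 55) = 0.0031
SD = 0.0561
Width ~ 4*SD = 0.2242

0.2242


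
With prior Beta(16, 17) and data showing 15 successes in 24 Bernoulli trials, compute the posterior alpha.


Conjugate update: alpha_posterior = alpha_prior + k
= 16 + 15 = 31

31


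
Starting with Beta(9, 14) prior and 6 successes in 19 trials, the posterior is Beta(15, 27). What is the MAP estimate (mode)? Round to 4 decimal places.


The mode of Beta(a, b) when a > 1 and b > 1 is (a-1)/(a+b-2)
= (15 - 1) / (15 + 27 - 2)
= 14 / 40
= 0.35

0.35


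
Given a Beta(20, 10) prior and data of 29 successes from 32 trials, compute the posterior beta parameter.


Number of failures = 32 - 29 = 3
Posterior beta = 10 + 3 = 13

13


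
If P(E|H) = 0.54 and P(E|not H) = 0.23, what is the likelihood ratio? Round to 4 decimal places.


Likelihood ratio = P(E|H) / P(E|not H)
= 0.54 / 0.23
= 2.3478

2.3478


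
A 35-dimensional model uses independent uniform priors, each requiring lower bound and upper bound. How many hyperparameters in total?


Per parameter: 2 (lower bound and upper bound).
Total = 35 * 2 = 70

70


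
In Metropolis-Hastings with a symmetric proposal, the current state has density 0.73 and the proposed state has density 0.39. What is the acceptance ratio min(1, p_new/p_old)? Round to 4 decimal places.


Ratio = p_new / p_old = 0.39 / 0.73 = 0.5342
Acceptance = min(1, 0.5342) = 0.5342

0.5342


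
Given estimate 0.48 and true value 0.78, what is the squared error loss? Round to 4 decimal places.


Squared error = (estimate - true)^2
Difference = -0.3
Loss = -0.3^2 = 0.09

0.09


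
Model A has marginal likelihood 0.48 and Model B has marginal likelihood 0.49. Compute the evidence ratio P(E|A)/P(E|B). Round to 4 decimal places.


Evidence ratio = P(E|A) / P(E|B)
= 0.48 / 0.49
= 0.9796

0.9796


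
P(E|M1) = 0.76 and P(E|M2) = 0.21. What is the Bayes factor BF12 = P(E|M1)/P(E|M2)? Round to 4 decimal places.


Bayes factor BF12 = P(E|M1) / P(E|M2)
= 0.76 / 0.21
= 3.619

3.619


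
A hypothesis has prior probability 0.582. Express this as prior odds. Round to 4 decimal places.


Odds = P(H) / P(not H) = 0.582 / 0.418
= 1.3923

1.3923


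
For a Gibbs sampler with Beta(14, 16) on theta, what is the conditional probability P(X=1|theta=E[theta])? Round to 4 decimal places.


E[theta] = 14/(14+16) = 0.4667
P(X=1|theta) = theta = 0.4667

0.4667


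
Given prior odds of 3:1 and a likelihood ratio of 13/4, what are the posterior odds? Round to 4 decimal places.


Posterior odds = prior odds * LR
Prior odds = 3/1 = 3.0
LR = 13/4 = 3.25
Posterior odds = 3.0 * 3.25 = 9.75

9.75


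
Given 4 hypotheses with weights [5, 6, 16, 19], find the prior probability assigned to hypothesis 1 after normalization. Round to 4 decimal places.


To normalize, divide each weight by the sum of all weights.
Sum = 46
Prior(H1) = 5/46 = 0.1087

0.1087


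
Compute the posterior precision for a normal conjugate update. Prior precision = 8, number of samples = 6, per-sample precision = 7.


tau_post = tau_0 + n * tau
= 8 + 6 * 7 = 50

50


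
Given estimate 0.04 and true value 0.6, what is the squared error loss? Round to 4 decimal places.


Squared error = (estimate - true)^2
Difference = -0.56
Loss = -0.56^2 = 0.3136

0.3136


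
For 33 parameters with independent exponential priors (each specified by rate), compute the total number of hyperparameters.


A exponential prior has 1 hyperparameter per parameter.
Total = 33 * 1 = 33

33


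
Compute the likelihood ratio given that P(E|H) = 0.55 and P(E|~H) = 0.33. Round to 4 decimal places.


LR = P(E|H) / P(E|~H)
= 0.55 / 0.33 = 1.6667

1.6667


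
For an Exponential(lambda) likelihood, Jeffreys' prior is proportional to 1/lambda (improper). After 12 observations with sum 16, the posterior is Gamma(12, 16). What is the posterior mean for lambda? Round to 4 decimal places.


Posterior = Gamma(n, sum_x) = Gamma(12, 16)
Posterior mean = shape/rate = 12/16
= 0.75

0.75


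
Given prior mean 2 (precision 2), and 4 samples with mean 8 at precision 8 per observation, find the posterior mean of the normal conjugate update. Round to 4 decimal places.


The posterior mean is a precision-weighted average of prior and data.
Post. prec. = 2 + 32 = 34
Post. mean = (4 + 256)/34 = 260/34 = 7.6471

7.6471


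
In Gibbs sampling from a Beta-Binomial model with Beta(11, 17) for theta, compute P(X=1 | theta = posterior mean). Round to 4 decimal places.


Posterior mean = alpha/(alpha+beta) = 11/28 = 0.3929
P(X=1|theta=mean) = theta = 0.3929

0.3929


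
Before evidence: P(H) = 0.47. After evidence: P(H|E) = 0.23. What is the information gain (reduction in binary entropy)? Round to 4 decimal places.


Prior entropy = 0.9974
Posterior entropy = 0.778
Information gain = 0.9974 - 0.778 = 0.2194

0.2194


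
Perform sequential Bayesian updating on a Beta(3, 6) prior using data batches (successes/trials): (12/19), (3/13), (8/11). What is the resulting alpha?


Accumulate successes: 23
Posterior alpha = prior alpha + sum of successes
= 3 + 23 = 26

26


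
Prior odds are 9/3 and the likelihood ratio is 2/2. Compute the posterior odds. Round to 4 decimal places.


Posterior odds = prior odds * likelihood ratio
= (9/3) * (2/2)
= 18 / 6
= 3.0

3.0


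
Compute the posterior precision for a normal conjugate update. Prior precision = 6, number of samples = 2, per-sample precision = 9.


tau_post = tau_0 + n * tau
= 6 + 2 * 9 = 24

24


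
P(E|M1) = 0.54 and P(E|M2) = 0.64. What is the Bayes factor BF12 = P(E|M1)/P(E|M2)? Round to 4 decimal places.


Bayes factor BF12 = P(E|M1) / P(E|M2)
= 0.54 / 0.64
= 0.8438

0.8438


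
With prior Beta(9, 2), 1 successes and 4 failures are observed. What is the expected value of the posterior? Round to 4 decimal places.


Posterior = Beta(10, 6)
E[theta] = alpha/(alpha+beta)
= 10/16 = 0.625

0.625


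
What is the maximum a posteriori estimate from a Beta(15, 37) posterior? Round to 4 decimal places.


The MAP estimate equals the mode of the distribution.
Mode of Beta(a,b) = (a-1)/(a+b-2)
= 14/50
= 0.28

0.28


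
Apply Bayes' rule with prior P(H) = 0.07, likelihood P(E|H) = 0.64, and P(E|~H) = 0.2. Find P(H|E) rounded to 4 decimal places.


Step 1: Compute marginal P(E) = P(E|H)P(H) + P(E|~H)P(~H)
= 0.64*0.07 + 0.2*0.93 = 0.2308
Step 2: P(H|E) = P(E|H)P(H)/P(E) = 0.0448/0.2308
= 0.1941

0.1941


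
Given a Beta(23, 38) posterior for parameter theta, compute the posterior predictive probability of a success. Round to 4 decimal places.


For a Beta-Bernoulli model, the predictive probability is the mean:
P(success) = 23/(23+38) = 23/61 = 0.377

0.377


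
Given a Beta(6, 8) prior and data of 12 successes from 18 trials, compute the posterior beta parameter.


Number of failures = 18 - 12 = 6
Posterior beta = 8 + 6 = 14

14


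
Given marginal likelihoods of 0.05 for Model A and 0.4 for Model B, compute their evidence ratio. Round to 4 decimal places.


Ratio = ML(A) / ML(B) = 0.05/0.4
= 0.125

0.125


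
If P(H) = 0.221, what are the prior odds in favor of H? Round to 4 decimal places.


Prior odds = P(H) / (1 - P(H))
= 0.221 / 0.779
= 0.2837

0.2837


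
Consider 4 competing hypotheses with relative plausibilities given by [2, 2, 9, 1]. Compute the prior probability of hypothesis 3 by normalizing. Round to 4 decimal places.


Sum of weights = 2 + 2 + 9 + 1 = 14
Normalized prior for H3 = 9 / 14
= 0.6429

0.6429


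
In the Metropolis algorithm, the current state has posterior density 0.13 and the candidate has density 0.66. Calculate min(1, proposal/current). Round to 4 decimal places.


Ratio = 0.66/0.13 = 5.0769
Acceptance probability = min(1, 5.0769)
= 1.0

1.0


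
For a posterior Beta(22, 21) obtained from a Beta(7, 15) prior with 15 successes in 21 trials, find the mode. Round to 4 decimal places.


Mode = (alpha - 1) / (alpha + beta - 2)
= 21 / 41
= 0.5122

0.5122


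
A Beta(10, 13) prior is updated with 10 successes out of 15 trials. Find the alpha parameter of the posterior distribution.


In the Beta-Binomial conjugate update:
alpha_post = alpha_prior + successes
= 10 + 10
= 20

20


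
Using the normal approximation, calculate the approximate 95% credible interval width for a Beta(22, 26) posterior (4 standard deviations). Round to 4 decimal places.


Var(Beta) = 22*26/(48^2 * 49) = 0.0051
SD = 0.0712
Width ~ 4*SD = 0.2847

0.2847


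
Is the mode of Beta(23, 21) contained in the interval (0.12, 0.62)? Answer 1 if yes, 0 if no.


Mode = (a-1)/(a+b-2) = 22/42 = 0.5238
Interval: (0.12, 0.62)
Contains mode? 1

1


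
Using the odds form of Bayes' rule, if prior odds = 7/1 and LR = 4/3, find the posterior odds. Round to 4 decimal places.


Bayes' rule in odds form: posterior odds = prior odds * LR
= (7 * 4) / (1 * 3)
= 28/3 = 9.3333

9.3333


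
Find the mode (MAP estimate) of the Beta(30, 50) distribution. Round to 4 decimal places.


For Beta(a,b) with a,b > 1:
Mode = (a-1)/(a+b-2) = (30-1)/(80-2)
= 29/78 = 0.3718

0.3718


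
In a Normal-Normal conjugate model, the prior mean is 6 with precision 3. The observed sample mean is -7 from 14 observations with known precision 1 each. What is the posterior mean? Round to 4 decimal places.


Posterior precision = tau0 + n*tau = 3 + 14*1 = 17
Posterior mean = (tau0*mu0 + n*tau*xbar) / posterior_precision
= (3*6 + 14*1*-7) / 17
= -80 / 17 = -4.7059

-4.7059


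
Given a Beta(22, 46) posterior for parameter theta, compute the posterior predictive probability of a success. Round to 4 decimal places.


For a Beta-Bernoulli model, the predictive probability is the mean:
P(success) = 22/(22+46) = 22/68 = 0.3235

0.3235


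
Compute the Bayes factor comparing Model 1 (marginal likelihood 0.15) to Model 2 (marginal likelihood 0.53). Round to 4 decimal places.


BF12 = marginal likelihood of M1 / marginal likelihood of M2
= 0.15/0.53
= 0.283

0.283


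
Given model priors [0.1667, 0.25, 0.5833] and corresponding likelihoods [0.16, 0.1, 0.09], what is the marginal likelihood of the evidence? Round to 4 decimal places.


P(E) = sum_i P(M_i) P(E|M_i)
= 0.0267 + 0.025 + 0.0525
= 0.1042

0.1042


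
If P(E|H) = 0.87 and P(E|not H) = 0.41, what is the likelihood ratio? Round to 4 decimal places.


Likelihood ratio = P(E|H) / P(E|not H)
= 0.87 / 0.41
= 2.122

2.122


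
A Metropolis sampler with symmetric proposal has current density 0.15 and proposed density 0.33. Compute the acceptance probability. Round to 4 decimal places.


For symmetric proposals, acceptance = min(1, pi(x*)/pi(x))
= min(1, 0.33/0.15)
= min(1, 2.2) = 1.0

1.0


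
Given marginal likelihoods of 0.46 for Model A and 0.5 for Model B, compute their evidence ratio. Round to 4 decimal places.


Ratio = ML(A) / ML(B) = 0.46/0.5
= 0.92

0.92


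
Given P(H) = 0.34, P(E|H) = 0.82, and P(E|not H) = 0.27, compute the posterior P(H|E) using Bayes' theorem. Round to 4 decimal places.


By Bayes' theorem: P(H|E) = P(E|H)*P(H) / P(E)
P(E) = P(E|H)*P(H) + P(E|not H)*P(not H)
P(E) = 0.82*0.34 + 0.27*0.66 = 0.457
P(H|E) = 0.82*0.34 / 0.457 = 0.6101

0.6101


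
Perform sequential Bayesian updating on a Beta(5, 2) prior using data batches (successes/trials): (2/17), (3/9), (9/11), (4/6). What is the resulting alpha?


Accumulate successes: 18
Posterior alpha = prior alpha + sum of successes
= 5 + 18 = 23

23


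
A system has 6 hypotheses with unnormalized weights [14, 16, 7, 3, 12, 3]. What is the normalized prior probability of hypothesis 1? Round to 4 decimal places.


The normalized prior is the weight divided by the total.
Total weight = 55
P(H1) = 14 / 55 = 0.2545

0.2545


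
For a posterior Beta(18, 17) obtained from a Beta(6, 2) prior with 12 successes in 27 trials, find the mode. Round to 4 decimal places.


Mode = (alpha - 1) / (alpha + beta - 2)
= 17 / 33
= 0.5152

0.5152


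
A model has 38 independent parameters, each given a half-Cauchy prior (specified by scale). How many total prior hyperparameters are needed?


Each half-Cauchy prior needs 1 hyperparameter (scale).
Total = 1 * 38 = 38

38


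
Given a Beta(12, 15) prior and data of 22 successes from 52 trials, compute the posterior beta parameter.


Number of failures = 52 - 22 = 30
Posterior beta = 15 + 30 = 45

45


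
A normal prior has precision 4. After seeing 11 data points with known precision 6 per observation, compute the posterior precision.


In the conjugate normal model, precisions add:
tau_posterior = tau_prior + n * tau_data
= 4 + 11*6 = 70

70


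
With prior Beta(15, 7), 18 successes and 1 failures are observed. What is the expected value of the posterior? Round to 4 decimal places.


Posterior = Beta(33, 8)
E[theta] = alpha/(alpha+beta)
= 33/41 = 0.8049

0.8049


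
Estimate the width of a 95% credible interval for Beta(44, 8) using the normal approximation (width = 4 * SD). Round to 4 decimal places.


For Beta(a,b): Var = ab/((a+b)^2(a+b+1))
Var = 0.0025, SD = 0.0496
Approximate 95% CI width = 4 * 0.0496 = 0.1982

0.1982


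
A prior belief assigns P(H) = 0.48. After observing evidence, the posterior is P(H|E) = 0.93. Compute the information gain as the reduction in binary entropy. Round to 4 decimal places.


H(prior) = -0.48*log2(0.48) - 0.52*log2(0.52)
= 0.9988
H(post) = -0.93*log2(0.93) - 0.07*log2(0.07)
= 0.3659
IG = 0.9988 - 0.3659 = 0.6329

0.6329


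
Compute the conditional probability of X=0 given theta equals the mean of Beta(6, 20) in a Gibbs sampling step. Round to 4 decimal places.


Mean of Beta(6, 20) = 0.2308
P(X=0 | theta=0.2308) = 0.7692

0.7692


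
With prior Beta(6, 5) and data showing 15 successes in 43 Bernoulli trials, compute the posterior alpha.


Conjugate update: alpha_posterior = alpha_prior + k
= 6 + 15 = 21

21


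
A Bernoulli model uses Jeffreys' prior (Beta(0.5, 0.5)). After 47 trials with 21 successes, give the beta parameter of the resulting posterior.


Posterior = Beta(prior_alpha + successes, prior_beta + failures)
= Beta(0.5 + 21, 0.5 + 26)
Posterior beta = 0.5 + (n - k) = 0.5 + 26 = 26.5

26.5


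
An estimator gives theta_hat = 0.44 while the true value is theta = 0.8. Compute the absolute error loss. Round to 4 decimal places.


The absolute error loss is |theta_hat - theta|
= |0.44 - 0.8|
= 0.36

0.36


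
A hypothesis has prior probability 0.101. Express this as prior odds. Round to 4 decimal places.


Odds = P(H) / P(not H) = 0.101 / 0.899
= 0.1123

0.1123


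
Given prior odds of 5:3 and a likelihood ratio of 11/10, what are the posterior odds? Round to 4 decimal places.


Posterior odds = prior odds * LR
Prior odds = 5/3 = 1.6667
LR = 11/10 = 1.1
Posterior odds = 1.6667 * 1.1 = 1.8333

1.8333


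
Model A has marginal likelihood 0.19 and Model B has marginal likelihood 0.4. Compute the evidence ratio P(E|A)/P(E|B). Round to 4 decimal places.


Evidence ratio = P(E|A) / P(E|B)
= 0.19 / 0.4
= 0.475

0.475


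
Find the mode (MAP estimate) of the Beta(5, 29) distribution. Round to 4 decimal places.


For Beta(a,b) with a,b > 1:
Mode = (a-1)/(a+b-2) = (5-1)/(34-2)
= 4/32 = 0.125

0.125


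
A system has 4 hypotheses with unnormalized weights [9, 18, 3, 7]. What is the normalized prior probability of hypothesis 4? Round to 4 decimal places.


The normalized prior is the weight divided by the total.
Total weight = 37
P(H4) = 7 / 37 = 0.1892

0.1892


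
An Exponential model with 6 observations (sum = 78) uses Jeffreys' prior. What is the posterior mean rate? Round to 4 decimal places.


Posterior Gamma(6, 78)
E[lambda] = 6/78 = 0.0769

0.0769


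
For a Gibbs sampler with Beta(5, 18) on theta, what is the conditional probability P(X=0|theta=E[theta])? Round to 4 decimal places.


E[theta] = 5/(5+18) = 0.2174
P(X=0|theta) = 1 - theta = 0.7826

0.7826


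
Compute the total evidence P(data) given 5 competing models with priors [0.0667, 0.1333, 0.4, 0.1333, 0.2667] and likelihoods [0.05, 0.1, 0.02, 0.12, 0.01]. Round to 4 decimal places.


Marginal likelihood = sum P(model_i) * P(data|model_i)
Model 1: 0.0667 * 0.05 = 0.0033
Model 2: 0.1333 * 0.1 = 0.0133
Model 3: 0.4 * 0.02 = 0.008
Model 4: 0.1333 * 0.12 = 0.016
Model 5: 0.2667 * 0.01 = 0.0027
Total = 0.0433

0.0433


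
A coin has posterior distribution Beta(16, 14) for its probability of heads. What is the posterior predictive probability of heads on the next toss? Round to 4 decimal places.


Posterior predictive = E[theta] = alpha/(alpha+beta)
= 16/30
= 0.5333

0.5333


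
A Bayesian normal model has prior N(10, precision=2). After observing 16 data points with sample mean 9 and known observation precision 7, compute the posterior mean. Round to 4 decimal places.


Posterior mean = (prior_precision * prior_mean + n * data_precision * data_mean) / (prior_precision + n * data_precision)
Numerator = 2*10 + 16*7*9 = 1028
Denominator = 2 + 16*7 = 114
Posterior mean = 9.0175

9.0175


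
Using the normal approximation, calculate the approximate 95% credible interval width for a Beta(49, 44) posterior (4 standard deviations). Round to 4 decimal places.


Var(Beta) = 49*44/(93^2 * 94) = 0.0027
SD = 0.0515
Width ~ 4*SD = 0.206

0.206


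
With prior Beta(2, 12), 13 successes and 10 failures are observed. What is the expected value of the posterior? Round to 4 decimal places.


Posterior = Beta(15, 22)
E[theta] = alpha/(alpha+beta)
= 15/37 = 0.4054

0.4054


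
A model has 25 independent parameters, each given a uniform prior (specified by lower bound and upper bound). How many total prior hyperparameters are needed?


Each uniform prior needs 2 hyperparameters (lower bound and upper bound).
Total = 2 * 25 = 50

50


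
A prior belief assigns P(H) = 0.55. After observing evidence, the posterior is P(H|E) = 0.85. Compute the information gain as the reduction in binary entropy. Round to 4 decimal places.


H(prior) = -0.55*log2(0.55) - 0.45*log2(0.45)
= 0.9928
H(post) = -0.85*log2(0.85) - 0.15*log2(0.15)
= 0.6098
IG = 0.9928 - 0.6098 = 0.3829

0.3829


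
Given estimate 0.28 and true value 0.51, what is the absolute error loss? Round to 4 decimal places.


Absolute error = |estimate - true|
= |-0.23| = 0.23

0.23


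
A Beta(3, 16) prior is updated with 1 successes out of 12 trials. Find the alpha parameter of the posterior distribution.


In the Beta-Binomial conjugate update:
alpha_post = alpha_prior + successes
= 3 + 1
= 4

4


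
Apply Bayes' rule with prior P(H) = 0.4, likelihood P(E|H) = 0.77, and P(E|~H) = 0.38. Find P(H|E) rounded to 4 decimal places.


Step 1: Compute marginal P(E) = P(E|H)P(H) + P(E|~H)P(~H)
= 0.77*0.4 + 0.38*0.6 = 0.536
Step 2: P(H|E) = P(E|H)P(H)/P(E) = 0.308/0.536
= 0.5746

0.5746


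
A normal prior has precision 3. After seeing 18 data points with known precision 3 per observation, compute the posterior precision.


In the conjugate normal model, precisions add:
tau_posterior = tau_prior + n * tau_data
= 3 + 18*3 = 57

57


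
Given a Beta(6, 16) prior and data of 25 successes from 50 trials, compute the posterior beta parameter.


Number of failures = 50 - 25 = 25
Posterior beta = 16 + 25 = 41

41


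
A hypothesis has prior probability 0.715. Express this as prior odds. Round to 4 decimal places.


Odds = P(H) / P(not H) = 0.715 / 0.285
= 2.5088

2.5088


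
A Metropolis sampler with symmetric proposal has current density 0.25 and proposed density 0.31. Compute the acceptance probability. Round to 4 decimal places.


For symmetric proposals, acceptance = min(1, pi(x*)/pi(x))
= min(1, 0.31/0.25)
= min(1, 1.24) = 1.0

1.0


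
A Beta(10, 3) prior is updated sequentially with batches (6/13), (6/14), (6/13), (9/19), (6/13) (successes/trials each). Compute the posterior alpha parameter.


Sequential conjugate updating is equivalent to a single batch update.
Total successes across all batches = 33
alpha_posterior = alpha_prior + total_successes = 10 + 33
= 43

43


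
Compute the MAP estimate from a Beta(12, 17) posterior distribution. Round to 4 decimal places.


MAP = mode of Beta distribution
= (alpha - 1)/(alpha + beta - 2)
= (12-1)/(12+17-2)
= 11/27 = 0.4074

0.4074


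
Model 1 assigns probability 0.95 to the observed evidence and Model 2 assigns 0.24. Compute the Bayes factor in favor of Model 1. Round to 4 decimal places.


BF = P(data|M1) / P(data|M2)
= 0.95 / 0.24 = 3.9583

3.9583


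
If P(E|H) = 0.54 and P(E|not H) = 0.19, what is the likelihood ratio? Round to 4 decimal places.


Likelihood ratio = P(E|H) / P(E|not H)
= 0.54 / 0.19
= 2.8421

2.8421


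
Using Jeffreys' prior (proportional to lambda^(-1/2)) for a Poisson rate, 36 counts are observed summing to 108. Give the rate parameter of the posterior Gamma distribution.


Conjugate update: Gamma(prior_shape + S, prior_rate + n).
Prior shape = 0.5, prior rate = 0.
Posterior rate = 0 + n = 36

36.0


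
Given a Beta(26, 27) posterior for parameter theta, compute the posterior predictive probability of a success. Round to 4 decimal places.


For a Beta-Bernoulli model, the predictive probability is the mean:
P(success) = 26/(26+27) = 26/53 = 0.4906

0.4906


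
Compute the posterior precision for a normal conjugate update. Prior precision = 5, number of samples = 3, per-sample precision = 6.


tau_post = tau_0 + n * tau
= 5 + 3 * 6 = 23

23


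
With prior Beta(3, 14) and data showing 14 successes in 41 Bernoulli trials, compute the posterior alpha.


Conjugate update: alpha_posterior = alpha_prior + k
= 3 + 14 = 17

17


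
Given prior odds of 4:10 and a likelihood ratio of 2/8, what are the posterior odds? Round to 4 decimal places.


Posterior odds = prior odds * LR
Prior odds = 4/10 = 0.4
LR = 2/8 = 0.25
Posterior odds = 0.4 * 0.25 = 0.1

0.1


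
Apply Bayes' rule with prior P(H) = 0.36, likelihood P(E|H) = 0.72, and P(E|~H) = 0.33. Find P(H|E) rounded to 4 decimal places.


Step 1: Compute marginal P(E) = P(E|H)P(H) + P(E|~H)P(~H)
= 0.72*0.36 + 0.33*0.64 = 0.4704
Step 2: P(H|E) = P(E|H)P(H)/P(E) = 0.2592/0.4704
= 0.551

0.551


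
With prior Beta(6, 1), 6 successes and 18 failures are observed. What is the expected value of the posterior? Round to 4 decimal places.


Posterior = Beta(12, 19)
E[theta] = alpha/(alpha+beta)
= 12/31 = 0.3871

0.3871


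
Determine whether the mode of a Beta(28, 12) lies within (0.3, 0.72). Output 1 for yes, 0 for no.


First find the mode: (a-1)/(a+b-2) = 0.7105
Is 0.7105 in (0.3, 0.72)? 1

1


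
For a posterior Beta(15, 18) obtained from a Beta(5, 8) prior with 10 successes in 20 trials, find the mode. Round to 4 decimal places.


Mode = (alpha - 1) / (alpha + beta - 2)
= 14 / 31
= 0.4516

0.4516


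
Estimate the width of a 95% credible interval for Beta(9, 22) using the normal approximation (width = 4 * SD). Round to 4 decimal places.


For Beta(a,b): Var = ab/((a+b)^2(a+b+1))
Var = 0.0064, SD = 0.0802
Approximate 95% CI width = 4 * 0.0802 = 0.321

0.321


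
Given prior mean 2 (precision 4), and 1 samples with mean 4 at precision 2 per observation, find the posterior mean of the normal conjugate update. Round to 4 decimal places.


The posterior mean is a precision-weighted average of prior and data.
Post. prec. = 4 + 2 = 6
Post. mean = (8 + 8)/6 = 16/6 = 2.6667

2.6667


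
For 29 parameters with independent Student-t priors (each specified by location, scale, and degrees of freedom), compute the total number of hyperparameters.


A Student-t prior has 3 hyperparameters per parameter.
Total = 29 * 3 = 87

87


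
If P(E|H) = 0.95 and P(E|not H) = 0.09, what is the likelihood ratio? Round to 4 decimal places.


Likelihood ratio = P(E|H) / P(E|not H)
= 0.95 / 0.09
= 10.5556

10.5556


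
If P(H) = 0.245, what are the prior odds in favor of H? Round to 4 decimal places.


Prior odds = P(H) / (1 - P(H))
= 0.245 / 0.755
= 0.3245

0.3245


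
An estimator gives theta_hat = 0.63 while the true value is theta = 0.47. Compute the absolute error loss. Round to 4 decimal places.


The absolute error loss is |theta_hat - theta|
= |0.63 - 0.47|
= 0.16

0.16


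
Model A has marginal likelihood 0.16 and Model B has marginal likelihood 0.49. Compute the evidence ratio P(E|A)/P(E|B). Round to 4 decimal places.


Evidence ratio = P(E|A) / P(E|B)
= 0.16 / 0.49
= 0.3265

0.3265


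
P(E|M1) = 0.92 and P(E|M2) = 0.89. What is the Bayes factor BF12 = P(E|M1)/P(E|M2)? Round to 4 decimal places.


Bayes factor BF12 = P(E|M1) / P(E|M2)
= 0.92 / 0.89
= 1.0337

1.0337


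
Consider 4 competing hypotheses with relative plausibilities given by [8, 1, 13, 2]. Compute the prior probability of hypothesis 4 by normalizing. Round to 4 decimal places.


Sum of weights = 8 + 1 + 13 + 2 = 24
Normalized prior for H4 = 2 / 24
= 0.0833

0.0833


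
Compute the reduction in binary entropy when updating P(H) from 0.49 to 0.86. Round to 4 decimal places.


H_before = -p*log2(p) - (1-p)*log2(1-p) for p=0.49: 0.9997
H_after for p=0.86: 0.5842
Reduction = 0.9997 - 0.5842 = 0.4155

0.4155


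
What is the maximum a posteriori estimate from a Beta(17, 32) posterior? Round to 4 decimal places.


The MAP estimate equals the mode of the distribution.
Mode of Beta(a,b) = (a-1)/(a+b-2)
= 16/47
= 0.3404

0.3404


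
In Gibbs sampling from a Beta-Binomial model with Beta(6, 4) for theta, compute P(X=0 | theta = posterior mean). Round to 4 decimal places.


Posterior mean = alpha/(alpha+beta) = 6/10 = 0.6
P(X=0|theta=mean) = 1 - theta = 0.4

0.4


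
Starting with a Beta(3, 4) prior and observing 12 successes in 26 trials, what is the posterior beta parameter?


Posterior beta = prior beta + failures
Failures = 26 - 12 = 14
beta_post = 4 + 14 = 18

18


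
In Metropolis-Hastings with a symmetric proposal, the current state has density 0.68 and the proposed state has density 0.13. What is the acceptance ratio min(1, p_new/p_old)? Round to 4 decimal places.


Ratio = p_new / p_old = 0.13 / 0.68 = 0.1912
Acceptance = min(1, 0.1912) = 0.1912

0.1912


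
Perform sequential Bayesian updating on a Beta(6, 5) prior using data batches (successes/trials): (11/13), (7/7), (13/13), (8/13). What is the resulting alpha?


Accumulate successes: 39
Posterior alpha = prior alpha + sum of successes
= 6 + 39 = 45

45


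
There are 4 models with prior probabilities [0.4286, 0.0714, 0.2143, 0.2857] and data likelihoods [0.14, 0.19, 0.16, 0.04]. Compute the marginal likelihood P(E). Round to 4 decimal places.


P(E) = sum over models of P(M_i) * P(E|M_i)
= 0.4286*0.14 + 0.0714*0.19 + 0.2143*0.16 + 0.2857*0.04
= 0.1193

0.1193
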